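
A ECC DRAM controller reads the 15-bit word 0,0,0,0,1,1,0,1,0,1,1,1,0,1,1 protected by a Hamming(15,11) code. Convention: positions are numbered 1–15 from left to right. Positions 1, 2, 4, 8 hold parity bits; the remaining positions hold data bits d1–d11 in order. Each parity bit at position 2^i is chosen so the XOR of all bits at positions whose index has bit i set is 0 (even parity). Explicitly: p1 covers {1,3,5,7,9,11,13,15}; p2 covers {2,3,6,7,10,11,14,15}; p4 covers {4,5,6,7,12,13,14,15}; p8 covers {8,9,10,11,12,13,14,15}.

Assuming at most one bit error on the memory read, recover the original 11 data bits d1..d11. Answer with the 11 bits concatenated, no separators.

01110111011

s1 (pos 1,3,5,7,9,11,13,15): 0⊕0⊕1⊕0⊕0⊕1⊕0⊕1 = 1
s2 (pos 2,3,6,7,10,11,14,15): 0⊕0⊕1⊕0⊕1⊕1⊕1⊕1 = 1
s4 (pos 4,5,6,7,12,13,14,15): 0⊕1⊕1⊕0⊕1⊕0⊕1⊕1 = 1
s8 (pos 8,9,10,11,12,13,14,15): 1⊕0⊕1⊕1⊕1⊕0⊕1⊕1 = 0
Syndrome s8…s1 = 0111 → error at position 7.
Flip position 7: 000011010111011 → 000011110111011
Read data bits from positions 3,5,6,7,9,10,11,12,13,14,15: 01110111011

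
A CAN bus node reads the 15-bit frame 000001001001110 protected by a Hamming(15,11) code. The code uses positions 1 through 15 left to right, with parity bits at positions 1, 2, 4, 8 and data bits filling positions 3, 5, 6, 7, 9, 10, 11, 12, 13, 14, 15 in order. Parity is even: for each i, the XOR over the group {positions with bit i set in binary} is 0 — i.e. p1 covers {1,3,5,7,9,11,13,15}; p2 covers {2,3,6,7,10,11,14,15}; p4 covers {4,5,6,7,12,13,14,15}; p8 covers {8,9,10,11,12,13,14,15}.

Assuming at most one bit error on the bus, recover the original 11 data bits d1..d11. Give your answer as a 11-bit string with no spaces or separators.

00101001110

s1 (pos 1,3,5,7,9,11,13,15): 0⊕0⊕0⊕0⊕1⊕0⊕1⊕0 = 0
s2 (pos 2,3,6,7,10,11,14,15): 0⊕0⊕1⊕0⊕0⊕0⊕1⊕0 = 0
s4 (pos 4,5,6,7,12,13,14,15): 0⊕0⊕1⊕0⊕1⊕1⊕1⊕0 = 0
s8 (pos 8,9,10,11,12,13,14,15): 0⊕1⊕0⊕0⊕1⊕1⊕1⊕0 = 0
Syndrome s8…s1 = 0000 → no error.
Read data bits from positions 3,5,6,7,9,10,11,12,13,14,15: 00101001110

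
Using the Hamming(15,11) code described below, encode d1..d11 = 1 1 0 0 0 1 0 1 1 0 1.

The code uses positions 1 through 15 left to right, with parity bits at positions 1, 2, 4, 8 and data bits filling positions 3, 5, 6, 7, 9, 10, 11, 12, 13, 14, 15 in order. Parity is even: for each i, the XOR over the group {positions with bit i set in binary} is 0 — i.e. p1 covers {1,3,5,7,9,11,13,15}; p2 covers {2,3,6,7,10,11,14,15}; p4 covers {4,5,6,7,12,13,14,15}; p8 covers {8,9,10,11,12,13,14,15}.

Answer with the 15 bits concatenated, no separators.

Place data at non-parity positions: p1 p2 1 p4 1 0 0 p8 0 1 0 1 1 0 1
p1 (pos 1,3,5,7,9,11,13,15): XOR of data positions = 1⊕1⊕0⊕0⊕0⊕1⊕1 = 0
p2 (pos 2,3,6,7,10,11,14,15): XOR of data positions = 1⊕0⊕0⊕1⊕0⊕0⊕1 = 1
p4 (pos 4,5,6,7,12,13,14,15): XOR of data positions = 1⊕0⊕0⊕1⊕1⊕0⊕1 = 0
p8 (pos 8,9,10,11,12,13,14,15): XOR of data positions = 0⊕1⊕0⊕1⊕1⊕0⊕1 = 0
Codeword: 011010000101101

011010000101101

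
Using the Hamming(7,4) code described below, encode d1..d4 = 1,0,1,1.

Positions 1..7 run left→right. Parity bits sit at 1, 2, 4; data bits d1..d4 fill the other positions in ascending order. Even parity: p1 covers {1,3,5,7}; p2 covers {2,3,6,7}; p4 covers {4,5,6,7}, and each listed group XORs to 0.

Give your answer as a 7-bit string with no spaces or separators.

Place data at non-parity positions: p1 p2 1 p4 0 1 1
p1 (pos 1,3,5,7): XOR of data positions = 1⊕0⊕1 = 0
p2 (pos 2,3,6,7): XOR of data positions = 1⊕1⊕1 = 1
p4 (pos 4,5,6,7): XOR of data positions = 0⊕1⊕1 = 0
Codeword: 0110011

0110011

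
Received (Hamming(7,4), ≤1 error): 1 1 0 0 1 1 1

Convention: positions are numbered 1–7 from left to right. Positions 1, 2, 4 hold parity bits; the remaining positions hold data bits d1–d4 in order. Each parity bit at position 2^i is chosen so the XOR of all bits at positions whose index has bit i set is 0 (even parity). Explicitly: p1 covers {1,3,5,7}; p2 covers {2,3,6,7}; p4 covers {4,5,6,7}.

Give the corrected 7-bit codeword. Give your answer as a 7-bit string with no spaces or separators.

s1 (pos 1,3,5,7): 1⊕0⊕1⊕1 = 1
s2 (pos 2,3,6,7): 1⊕0⊕1⊕1 = 1
s4 (pos 4,5,6,7): 0⊕1⊕1⊕1 = 1
Syndrome s4…s1 = 111 → error at position 7.
Flip position 7: 1100111 → 1100110

1100110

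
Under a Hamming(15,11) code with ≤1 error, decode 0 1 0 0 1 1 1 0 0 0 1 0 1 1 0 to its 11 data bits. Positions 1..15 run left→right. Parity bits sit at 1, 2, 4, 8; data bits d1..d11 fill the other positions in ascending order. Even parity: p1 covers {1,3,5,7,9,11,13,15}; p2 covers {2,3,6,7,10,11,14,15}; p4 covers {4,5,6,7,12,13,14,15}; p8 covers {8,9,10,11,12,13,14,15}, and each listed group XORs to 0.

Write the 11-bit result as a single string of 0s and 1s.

01110010100

s1 (pos 1,3,5,7,9,11,13,15): 0⊕0⊕1⊕1⊕0⊕1⊕1⊕0 = 0
s2 (pos 2,3,6,7,10,11,14,15): 1⊕0⊕1⊕1⊕0⊕1⊕1⊕0 = 1
s4 (pos 4,5,6,7,12,13,14,15): 0⊕1⊕1⊕1⊕0⊕1⊕1⊕0 = 1
s8 (pos 8,9,10,11,12,13,14,15): 0⊕0⊕0⊕1⊕0⊕1⊕1⊕0 = 1
Syndrome s8…s1 = 1110 → error at position 14.
Flip position 14: 010011100010110 → 010011100010100
Read data bits from positions 3,5,6,7,9,10,11,12,13,14,15: 01110010100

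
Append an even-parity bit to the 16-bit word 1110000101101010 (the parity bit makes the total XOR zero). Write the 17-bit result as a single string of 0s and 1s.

XOR of the 16 data bits: 1⊕1⊕1⊕0⊕0⊕0⊕0⊕1⊕0⊕1⊕1⊕0⊕1⊕0⊕1⊕0 = 0
Parity bit = 0 (so all 17 bits XOR to 0).

11100001011010100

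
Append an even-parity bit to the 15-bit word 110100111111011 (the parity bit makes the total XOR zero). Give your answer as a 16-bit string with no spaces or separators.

XOR of the 15 data bits: 1⊕1⊕0⊕1⊕0⊕0⊕1⊕1⊕1⊕1⊕1⊕1⊕0⊕1⊕1 = 1
Parity bit = 1 (so all 16 bits XOR to 0).

1101001111110111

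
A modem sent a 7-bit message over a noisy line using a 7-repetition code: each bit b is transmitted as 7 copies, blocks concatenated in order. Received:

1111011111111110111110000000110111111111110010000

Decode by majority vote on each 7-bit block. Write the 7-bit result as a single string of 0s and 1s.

1110110

Block 1 (1111011): 6 ones → 1
Block 2 (1111111): 7 ones → 1
Block 3 (1011111): 6 ones → 1
Block 4 (0000000): 0 ones → 0
Block 5 (1101111): 6 ones → 1
Block 6 (1111111): 7 ones → 1
Block 7 (0010000): 1 one → 0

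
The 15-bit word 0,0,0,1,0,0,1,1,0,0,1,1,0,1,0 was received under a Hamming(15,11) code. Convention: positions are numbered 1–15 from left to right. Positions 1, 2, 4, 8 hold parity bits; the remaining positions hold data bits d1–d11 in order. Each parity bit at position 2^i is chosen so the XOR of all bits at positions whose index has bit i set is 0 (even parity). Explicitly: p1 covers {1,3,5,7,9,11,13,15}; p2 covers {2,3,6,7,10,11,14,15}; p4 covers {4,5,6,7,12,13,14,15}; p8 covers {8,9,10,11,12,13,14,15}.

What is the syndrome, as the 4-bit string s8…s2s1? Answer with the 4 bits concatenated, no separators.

s1 (pos 1,3,5,7,9,11,13,15): 0⊕0⊕0⊕1⊕0⊕1⊕0⊕0 = 0
s2 (pos 2,3,6,7,10,11,14,15): 0⊕0⊕0⊕1⊕0⊕1⊕1⊕0 = 1
s4 (pos 4,5,6,7,12,13,14,15): 1⊕0⊕0⊕1⊕1⊕0⊕1⊕0 = 0
s8 (pos 8,9,10,11,12,13,14,15): 1⊕0⊕0⊕1⊕1⊕0⊕1⊕0 = 0
Syndrome s8…s1 = 0010 → error at position 2.

0010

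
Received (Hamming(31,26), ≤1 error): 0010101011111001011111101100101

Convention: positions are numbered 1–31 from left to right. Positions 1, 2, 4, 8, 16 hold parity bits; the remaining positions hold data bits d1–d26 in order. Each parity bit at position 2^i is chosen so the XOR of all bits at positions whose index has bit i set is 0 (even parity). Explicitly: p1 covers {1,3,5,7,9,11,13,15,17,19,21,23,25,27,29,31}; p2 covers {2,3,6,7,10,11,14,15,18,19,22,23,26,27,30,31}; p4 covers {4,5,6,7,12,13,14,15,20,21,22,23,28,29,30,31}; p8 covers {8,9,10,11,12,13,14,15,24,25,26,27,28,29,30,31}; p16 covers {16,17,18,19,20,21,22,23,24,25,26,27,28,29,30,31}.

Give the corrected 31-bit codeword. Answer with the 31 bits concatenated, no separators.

s1 (pos 1,3,5,7,9,11,13,15,17,19,21,23,25,27,29,31): 0⊕1⊕1⊕1⊕1⊕1⊕1⊕0⊕0⊕1⊕1⊕1⊕1⊕0⊕1⊕1 = 0
s2 (pos 2,3,6,7,10,11,14,15,18,19,22,23,26,27,30,31): 0⊕1⊕0⊕1⊕1⊕1⊕0⊕0⊕1⊕1⊕1⊕1⊕1⊕0⊕0⊕1 = 0
s4 (pos 4,5,6,7,12,13,14,15,20,21,22,23,28,29,30,31): 0⊕1⊕0⊕1⊕1⊕1⊕0⊕0⊕1⊕1⊕1⊕1⊕0⊕1⊕0⊕1 = 0
s8 (pos 8,9,10,11,12,13,14,15,24,25,26,27,28,29,30,31): 0⊕1⊕1⊕1⊕1⊕1⊕0⊕0⊕0⊕1⊕1⊕0⊕0⊕1⊕0⊕1 = 1
s16 (pos 16,17,18,19,20,21,22,23,24,25,26,27,28,29,30,31): 1⊕0⊕1⊕1⊕1⊕1⊕1⊕1⊕0⊕1⊕1⊕0⊕0⊕1⊕0⊕1 = 1
Syndrome s16…s1 = 11000 → error at position 24.
Flip position 24: 0010101011111001011111101100101 → 0010101011111001011111111100101

0010101011111001011111111100101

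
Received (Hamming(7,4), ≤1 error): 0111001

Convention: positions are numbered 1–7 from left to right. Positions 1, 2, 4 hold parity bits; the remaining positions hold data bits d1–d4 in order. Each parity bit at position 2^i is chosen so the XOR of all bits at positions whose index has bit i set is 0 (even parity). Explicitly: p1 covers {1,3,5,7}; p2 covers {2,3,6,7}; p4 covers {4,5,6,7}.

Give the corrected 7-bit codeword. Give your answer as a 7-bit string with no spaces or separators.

s1 (pos 1,3,5,7): 0⊕1⊕0⊕1 = 0
s2 (pos 2,3,6,7): 1⊕1⊕0⊕1 = 1
s4 (pos 4,5,6,7): 1⊕0⊕0⊕1 = 0
Syndrome s4…s1 = 010 → error at position 2.
Flip position 2: 0111001 → 0011001

0011001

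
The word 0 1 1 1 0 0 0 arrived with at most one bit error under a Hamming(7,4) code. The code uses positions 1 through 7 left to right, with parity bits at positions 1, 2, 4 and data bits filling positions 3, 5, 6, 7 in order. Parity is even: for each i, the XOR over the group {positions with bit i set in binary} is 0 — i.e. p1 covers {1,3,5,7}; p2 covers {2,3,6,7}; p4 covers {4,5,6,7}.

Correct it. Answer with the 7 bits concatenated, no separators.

0111100

s1 (pos 1,3,5,7): 0⊕1⊕0⊕0 = 1
s2 (pos 2,3,6,7): 1⊕1⊕0⊕0 = 0
s4 (pos 4,5,6,7): 1⊕0⊕0⊕0 = 1
Syndrome s4…s1 = 101 → error at position 5.
Flip position 5: 0111000 → 0111100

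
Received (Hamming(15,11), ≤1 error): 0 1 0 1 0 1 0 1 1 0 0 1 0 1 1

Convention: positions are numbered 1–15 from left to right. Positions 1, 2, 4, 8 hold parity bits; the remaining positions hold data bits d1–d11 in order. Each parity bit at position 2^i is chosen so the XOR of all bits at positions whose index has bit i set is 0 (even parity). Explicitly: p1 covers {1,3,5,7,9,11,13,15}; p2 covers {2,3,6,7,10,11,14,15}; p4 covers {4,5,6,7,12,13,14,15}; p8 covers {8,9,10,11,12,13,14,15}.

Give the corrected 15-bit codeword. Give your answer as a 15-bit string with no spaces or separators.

010101011000011

s1 (pos 1,3,5,7,9,11,13,15): 0⊕0⊕0⊕0⊕1⊕0⊕0⊕1 = 0
s2 (pos 2,3,6,7,10,11,14,15): 1⊕0⊕1⊕0⊕0⊕0⊕1⊕1 = 0
s4 (pos 4,5,6,7,12,13,14,15): 1⊕0⊕1⊕0⊕1⊕0⊕1⊕1 = 1
s8 (pos 8,9,10,11,12,13,14,15): 1⊕1⊕0⊕0⊕1⊕0⊕1⊕1 = 1
Syndrome s8…s1 = 1100 → error at position 12.
Flip position 12: 010101011001011 → 010101011000011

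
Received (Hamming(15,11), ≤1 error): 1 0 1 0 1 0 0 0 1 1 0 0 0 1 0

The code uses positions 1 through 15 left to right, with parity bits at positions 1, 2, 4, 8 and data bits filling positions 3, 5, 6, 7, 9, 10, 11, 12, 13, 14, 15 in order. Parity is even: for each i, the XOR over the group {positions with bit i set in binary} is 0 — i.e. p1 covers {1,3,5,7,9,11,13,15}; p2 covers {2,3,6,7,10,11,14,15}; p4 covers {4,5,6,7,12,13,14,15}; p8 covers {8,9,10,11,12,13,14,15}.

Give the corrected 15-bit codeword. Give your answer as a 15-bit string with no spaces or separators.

s1 (pos 1,3,5,7,9,11,13,15): 1⊕1⊕1⊕0⊕1⊕0⊕0⊕0 = 0
s2 (pos 2,3,6,7,10,11,14,15): 0⊕1⊕0⊕0⊕1⊕0⊕1⊕0 = 1
s4 (pos 4,5,6,7,12,13,14,15): 0⊕1⊕0⊕0⊕0⊕0⊕1⊕0 = 0
s8 (pos 8,9,10,11,12,13,14,15): 0⊕1⊕1⊕0⊕0⊕0⊕1⊕0 = 1
Syndrome s8…s1 = 1010 → error at position 10.
Flip position 10: 101010001100010 → 101010001000010

101010001000010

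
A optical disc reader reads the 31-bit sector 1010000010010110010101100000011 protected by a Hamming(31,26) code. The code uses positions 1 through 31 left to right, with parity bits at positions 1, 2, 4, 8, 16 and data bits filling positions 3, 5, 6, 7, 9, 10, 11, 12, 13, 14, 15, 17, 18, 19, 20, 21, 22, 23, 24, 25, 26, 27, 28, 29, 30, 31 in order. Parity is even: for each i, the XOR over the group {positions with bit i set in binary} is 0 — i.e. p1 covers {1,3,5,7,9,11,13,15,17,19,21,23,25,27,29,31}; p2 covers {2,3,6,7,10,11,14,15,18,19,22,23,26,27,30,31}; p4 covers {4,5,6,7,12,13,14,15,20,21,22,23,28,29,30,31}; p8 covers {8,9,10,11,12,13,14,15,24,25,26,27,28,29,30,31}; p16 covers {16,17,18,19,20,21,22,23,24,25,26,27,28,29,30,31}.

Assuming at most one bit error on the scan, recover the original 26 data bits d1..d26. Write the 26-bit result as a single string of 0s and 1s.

10001001011010101100000011

s1 (pos 1,3,5,7,9,11,13,15,17,19,21,23,25,27,29,31): 1⊕1⊕0⊕0⊕1⊕0⊕0⊕1⊕0⊕0⊕0⊕1⊕0⊕0⊕0⊕1 = 0
s2 (pos 2,3,6,7,10,11,14,15,18,19,22,23,26,27,30,31): 0⊕1⊕0⊕0⊕0⊕0⊕1⊕1⊕1⊕0⊕1⊕1⊕0⊕0⊕1⊕1 = 0
s4 (pos 4,5,6,7,12,13,14,15,20,21,22,23,28,29,30,31): 0⊕0⊕0⊕0⊕1⊕0⊕1⊕1⊕1⊕0⊕1⊕1⊕0⊕0⊕1⊕1 = 0
s8 (pos 8,9,10,11,12,13,14,15,24,25,26,27,28,29,30,31): 0⊕1⊕0⊕0⊕1⊕0⊕1⊕1⊕0⊕0⊕0⊕0⊕0⊕0⊕1⊕1 = 0
s16 (pos 16,17,18,19,20,21,22,23,24,25,26,27,28,29,30,31): 0⊕0⊕1⊕0⊕1⊕0⊕1⊕1⊕0⊕0⊕0⊕0⊕0⊕0⊕1⊕1 = 0
Syndrome s16…s1 = 00000 → no error.
Read data bits from positions 3,5,6,7,9,10,11,12,13,14,15,17,18,19,20,21,22,23,24,25,26,27,28,29,30,31: 10001001011010101100000011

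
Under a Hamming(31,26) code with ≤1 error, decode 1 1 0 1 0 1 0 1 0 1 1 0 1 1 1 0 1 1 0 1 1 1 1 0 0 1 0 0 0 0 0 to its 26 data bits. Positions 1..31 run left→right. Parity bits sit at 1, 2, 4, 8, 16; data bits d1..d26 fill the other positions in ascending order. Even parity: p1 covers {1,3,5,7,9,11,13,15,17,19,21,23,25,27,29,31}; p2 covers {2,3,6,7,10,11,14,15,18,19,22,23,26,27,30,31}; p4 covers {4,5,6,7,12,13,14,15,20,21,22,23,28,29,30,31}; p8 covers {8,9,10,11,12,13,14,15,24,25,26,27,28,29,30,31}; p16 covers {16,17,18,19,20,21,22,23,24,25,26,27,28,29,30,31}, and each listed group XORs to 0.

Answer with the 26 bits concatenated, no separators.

s1 (pos 1,3,5,7,9,11,13,15,17,19,21,23,25,27,29,31): 1⊕0⊕0⊕0⊕0⊕1⊕1⊕1⊕1⊕0⊕1⊕1⊕0⊕0⊕0⊕0 = 1
s2 (pos 2,3,6,7,10,11,14,15,18,19,22,23,26,27,30,31): 1⊕0⊕1⊕0⊕1⊕1⊕1⊕1⊕1⊕0⊕1⊕1⊕1⊕0⊕0⊕0 = 0
s4 (pos 4,5,6,7,12,13,14,15,20,21,22,23,28,29,30,31): 1⊕0⊕1⊕0⊕0⊕1⊕1⊕1⊕1⊕1⊕1⊕1⊕0⊕0⊕0⊕0 = 1
s8 (pos 8,9,10,11,12,13,14,15,24,25,26,27,28,29,30,31): 1⊕0⊕1⊕1⊕0⊕1⊕1⊕1⊕0⊕0⊕1⊕0⊕0⊕0⊕0⊕0 = 1
s16 (pos 16,17,18,19,20,21,22,23,24,25,26,27,28,29,30,31): 0⊕1⊕1⊕0⊕1⊕1⊕1⊕1⊕0⊕0⊕1⊕0⊕0⊕0⊕0⊕0 = 1
Syndrome s16…s1 = 11101 → error at position 29.
Flip position 29: 1101010101101110110111100100000 → 1101010101101110110111100100100
Read data bits from positions 3,5,6,7,9,10,11,12,13,14,15,17,18,19,20,21,22,23,24,25,26,27,28,29,30,31: 00100110111110111100100100

00100110111110111100100100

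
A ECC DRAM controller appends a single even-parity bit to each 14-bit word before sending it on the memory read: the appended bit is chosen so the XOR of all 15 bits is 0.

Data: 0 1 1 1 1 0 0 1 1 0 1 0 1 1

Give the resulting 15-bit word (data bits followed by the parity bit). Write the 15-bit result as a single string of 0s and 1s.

XOR of the 14 data bits: 0⊕1⊕1⊕1⊕1⊕0⊕0⊕1⊕1⊕0⊕1⊕0⊕1⊕1 = 1
Parity bit = 1 (so all 15 bits XOR to 0).

011110011010111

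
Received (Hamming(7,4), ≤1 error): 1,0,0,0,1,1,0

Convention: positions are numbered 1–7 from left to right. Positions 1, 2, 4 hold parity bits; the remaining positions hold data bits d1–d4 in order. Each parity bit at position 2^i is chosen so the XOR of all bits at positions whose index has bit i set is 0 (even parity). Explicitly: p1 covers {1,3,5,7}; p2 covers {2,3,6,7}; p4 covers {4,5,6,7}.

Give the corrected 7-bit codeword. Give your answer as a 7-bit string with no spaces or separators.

s1 (pos 1,3,5,7): 1⊕0⊕1⊕0 = 0
s2 (pos 2,3,6,7): 0⊕0⊕1⊕0 = 1
s4 (pos 4,5,6,7): 0⊕1⊕1⊕0 = 0
Syndrome s4…s1 = 010 → error at position 2.
Flip position 2: 1000110 → 1100110

1100110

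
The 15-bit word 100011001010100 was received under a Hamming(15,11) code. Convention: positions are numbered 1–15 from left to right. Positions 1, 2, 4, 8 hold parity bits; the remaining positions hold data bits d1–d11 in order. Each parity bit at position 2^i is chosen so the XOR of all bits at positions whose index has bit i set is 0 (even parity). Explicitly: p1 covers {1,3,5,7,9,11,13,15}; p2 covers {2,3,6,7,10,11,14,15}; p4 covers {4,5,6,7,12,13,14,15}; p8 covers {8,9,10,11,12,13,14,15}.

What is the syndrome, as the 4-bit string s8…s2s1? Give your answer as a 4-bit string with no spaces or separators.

s1 (pos 1,3,5,7,9,11,13,15): 1⊕0⊕1⊕0⊕1⊕1⊕1⊕0 = 1
s2 (pos 2,3,6,7,10,11,14,15): 0⊕0⊕1⊕0⊕0⊕1⊕0⊕0 = 0
s4 (pos 4,5,6,7,12,13,14,15): 0⊕1⊕1⊕0⊕0⊕1⊕0⊕0 = 1
s8 (pos 8,9,10,11,12,13,14,15): 0⊕1⊕0⊕1⊕0⊕1⊕0⊕0 = 1
Syndrome s8…s1 = 1101 → error at position 13.

1101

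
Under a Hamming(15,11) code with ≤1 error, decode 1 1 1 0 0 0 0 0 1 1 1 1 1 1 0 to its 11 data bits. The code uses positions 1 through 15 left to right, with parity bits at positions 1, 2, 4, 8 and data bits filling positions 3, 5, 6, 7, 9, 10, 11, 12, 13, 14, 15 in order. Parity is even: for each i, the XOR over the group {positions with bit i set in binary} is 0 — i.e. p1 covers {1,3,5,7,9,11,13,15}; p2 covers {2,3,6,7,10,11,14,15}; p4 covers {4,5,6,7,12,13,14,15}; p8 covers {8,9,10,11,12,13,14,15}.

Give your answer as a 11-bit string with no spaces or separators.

10011111110

s1 (pos 1,3,5,7,9,11,13,15): 1⊕1⊕0⊕0⊕1⊕1⊕1⊕0 = 1
s2 (pos 2,3,6,7,10,11,14,15): 1⊕1⊕0⊕0⊕1⊕1⊕1⊕0 = 1
s4 (pos 4,5,6,7,12,13,14,15): 0⊕0⊕0⊕0⊕1⊕1⊕1⊕0 = 1
s8 (pos 8,9,10,11,12,13,14,15): 0⊕1⊕1⊕1⊕1⊕1⊕1⊕0 = 0
Syndrome s8…s1 = 0111 → error at position 7.
Flip position 7: 111000001111110 → 111000101111110
Read data bits from positions 3,5,6,7,9,10,11,12,13,14,15: 10011111110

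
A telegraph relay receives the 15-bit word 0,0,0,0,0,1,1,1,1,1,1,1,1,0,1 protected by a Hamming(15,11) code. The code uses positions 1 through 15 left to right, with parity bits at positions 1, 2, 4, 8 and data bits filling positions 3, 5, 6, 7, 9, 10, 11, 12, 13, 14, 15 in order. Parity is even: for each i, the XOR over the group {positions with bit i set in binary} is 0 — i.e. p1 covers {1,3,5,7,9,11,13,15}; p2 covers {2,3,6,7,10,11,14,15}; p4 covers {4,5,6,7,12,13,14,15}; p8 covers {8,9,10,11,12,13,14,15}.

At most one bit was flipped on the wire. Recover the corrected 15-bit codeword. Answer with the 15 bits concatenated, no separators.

s1 (pos 1,3,5,7,9,11,13,15): 0⊕0⊕0⊕1⊕1⊕1⊕1⊕1 = 1
s2 (pos 2,3,6,7,10,11,14,15): 0⊕0⊕1⊕1⊕1⊕1⊕0⊕1 = 1
s4 (pos 4,5,6,7,12,13,14,15): 0⊕0⊕1⊕1⊕1⊕1⊕0⊕1 = 1
s8 (pos 8,9,10,11,12,13,14,15): 1⊕1⊕1⊕1⊕1⊕1⊕0⊕1 = 1
Syndrome s8…s1 = 1111 → error at position 15.
Flip position 15: 000001111111101 → 000001111111100

000001111111100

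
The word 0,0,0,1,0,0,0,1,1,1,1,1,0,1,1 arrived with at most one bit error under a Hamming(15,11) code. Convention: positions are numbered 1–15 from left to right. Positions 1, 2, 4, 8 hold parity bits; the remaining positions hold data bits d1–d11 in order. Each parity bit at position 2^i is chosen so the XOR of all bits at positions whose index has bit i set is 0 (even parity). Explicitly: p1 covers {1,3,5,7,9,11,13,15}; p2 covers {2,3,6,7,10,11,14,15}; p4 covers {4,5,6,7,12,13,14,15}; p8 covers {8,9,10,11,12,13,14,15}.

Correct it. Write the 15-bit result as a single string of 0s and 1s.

s1 (pos 1,3,5,7,9,11,13,15): 0⊕0⊕0⊕0⊕1⊕1⊕0⊕1 = 1
s2 (pos 2,3,6,7,10,11,14,15): 0⊕0⊕0⊕0⊕1⊕1⊕1⊕1 = 0
s4 (pos 4,5,6,7,12,13,14,15): 1⊕0⊕0⊕0⊕1⊕0⊕1⊕1 = 0
s8 (pos 8,9,10,11,12,13,14,15): 1⊕1⊕1⊕1⊕1⊕0⊕1⊕1 = 1
Syndrome s8…s1 = 1001 → error at position 9.
Flip position 9: 000100011111011 → 000100010111011

000100010111011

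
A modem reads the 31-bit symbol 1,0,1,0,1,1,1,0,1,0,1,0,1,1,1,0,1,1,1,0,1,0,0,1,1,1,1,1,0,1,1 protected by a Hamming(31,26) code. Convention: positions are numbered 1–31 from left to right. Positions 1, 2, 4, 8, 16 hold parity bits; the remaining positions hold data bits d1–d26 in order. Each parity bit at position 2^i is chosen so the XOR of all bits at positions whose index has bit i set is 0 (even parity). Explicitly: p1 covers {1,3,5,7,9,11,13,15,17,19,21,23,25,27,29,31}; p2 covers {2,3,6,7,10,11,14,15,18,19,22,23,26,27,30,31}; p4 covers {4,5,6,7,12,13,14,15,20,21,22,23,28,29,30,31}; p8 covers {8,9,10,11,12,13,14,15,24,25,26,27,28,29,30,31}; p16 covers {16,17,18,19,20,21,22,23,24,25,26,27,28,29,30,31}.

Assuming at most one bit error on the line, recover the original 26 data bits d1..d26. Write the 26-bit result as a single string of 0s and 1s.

11111010111111010011111011

s1 (pos 1,3,5,7,9,11,13,15,17,19,21,23,25,27,29,31): 1⊕1⊕1⊕1⊕1⊕1⊕1⊕1⊕1⊕1⊕1⊕0⊕1⊕1⊕0⊕1 = 0
s2 (pos 2,3,6,7,10,11,14,15,18,19,22,23,26,27,30,31): 0⊕1⊕1⊕1⊕0⊕1⊕1⊕1⊕1⊕1⊕0⊕0⊕1⊕1⊕1⊕1 = 0
s4 (pos 4,5,6,7,12,13,14,15,20,21,22,23,28,29,30,31): 0⊕1⊕1⊕1⊕0⊕1⊕1⊕1⊕0⊕1⊕0⊕0⊕1⊕0⊕1⊕1 = 0
s8 (pos 8,9,10,11,12,13,14,15,24,25,26,27,28,29,30,31): 0⊕1⊕0⊕1⊕0⊕1⊕1⊕1⊕1⊕1⊕1⊕1⊕1⊕0⊕1⊕1 = 0
s16 (pos 16,17,18,19,20,21,22,23,24,25,26,27,28,29,30,31): 0⊕1⊕1⊕1⊕0⊕1⊕0⊕0⊕1⊕1⊕1⊕1⊕1⊕0⊕1⊕1 = 1
Syndrome s16…s1 = 10000 → error at position 16.
Flip position 16: 1010111010101110111010011111011 → 1010111010101111111010011111011
Read data bits from positions 3,5,6,7,9,10,11,12,13,14,15,17,18,19,20,21,22,23,24,25,26,27,28,29,30,31: 11111010111111010011111011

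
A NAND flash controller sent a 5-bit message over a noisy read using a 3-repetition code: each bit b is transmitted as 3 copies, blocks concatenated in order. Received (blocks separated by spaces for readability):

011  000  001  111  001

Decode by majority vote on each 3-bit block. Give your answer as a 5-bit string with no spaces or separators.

10010

Block 1 (011): 2 ones → 1
Block 2 (000): 0 ones → 0
Block 3 (001): 1 one → 0
Block 4 (111): 3 ones → 1
Block 5 (001): 1 one → 0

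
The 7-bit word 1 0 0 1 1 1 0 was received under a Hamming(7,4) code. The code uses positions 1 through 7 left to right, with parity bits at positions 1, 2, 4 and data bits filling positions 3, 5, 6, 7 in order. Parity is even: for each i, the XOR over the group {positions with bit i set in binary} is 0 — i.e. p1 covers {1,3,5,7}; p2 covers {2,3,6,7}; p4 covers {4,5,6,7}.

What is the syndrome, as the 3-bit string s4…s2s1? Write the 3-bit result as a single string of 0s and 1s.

s1 (pos 1,3,5,7): 1⊕0⊕1⊕0 = 0
s2 (pos 2,3,6,7): 0⊕0⊕1⊕0 = 1
s4 (pos 4,5,6,7): 1⊕1⊕1⊕0 = 1
Syndrome s4…s1 = 110 → error at position 6.

110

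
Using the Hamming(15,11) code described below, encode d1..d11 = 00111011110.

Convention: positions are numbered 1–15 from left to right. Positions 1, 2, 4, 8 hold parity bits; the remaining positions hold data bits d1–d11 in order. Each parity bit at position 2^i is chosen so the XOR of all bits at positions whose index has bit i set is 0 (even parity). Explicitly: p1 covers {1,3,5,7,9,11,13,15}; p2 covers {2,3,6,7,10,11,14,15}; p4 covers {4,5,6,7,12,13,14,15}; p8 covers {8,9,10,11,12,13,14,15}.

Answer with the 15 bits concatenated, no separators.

000101111011110

Place data at non-parity positions: p1 p2 0 p4 0 1 1 p8 1 0 1 1 1 1 0
p1 (pos 1,3,5,7,9,11,13,15): XOR of data positions = 0⊕0⊕1⊕1⊕1⊕1⊕0 = 0
p2 (pos 2,3,6,7,10,11,14,15): XOR of data positions = 0⊕1⊕1⊕0⊕1⊕1⊕0 = 0
p4 (pos 4,5,6,7,12,13,14,15): XOR of data positions = 0⊕1⊕1⊕1⊕1⊕1⊕0 = 1
p8 (pos 8,9,10,11,12,13,14,15): XOR of data positions = 1⊕0⊕1⊕1⊕1⊕1⊕0 = 1
Codeword: 000101111011110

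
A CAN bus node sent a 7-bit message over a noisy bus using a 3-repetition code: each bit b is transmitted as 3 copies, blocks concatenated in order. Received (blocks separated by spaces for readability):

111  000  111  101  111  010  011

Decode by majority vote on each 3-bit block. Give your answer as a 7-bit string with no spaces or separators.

1011101

Block 1 (111): 3 ones → 1
Block 2 (000): 0 ones → 0
Block 3 (111): 3 ones → 1
Block 4 (101): 2 ones → 1
Block 5 (111): 3 ones → 1
Block 6 (010): 1 one → 0
Block 7 (011): 2 ones → 1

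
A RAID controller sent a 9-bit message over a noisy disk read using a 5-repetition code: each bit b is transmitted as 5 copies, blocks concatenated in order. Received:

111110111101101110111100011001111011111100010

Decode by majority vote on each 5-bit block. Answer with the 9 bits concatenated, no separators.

111101110

Block 1 (11111): 5 ones → 1
Block 2 (01111): 4 ones → 1
Block 3 (01101): 3 ones → 1
Block 4 (11011): 4 ones → 1
Block 5 (11000): 2 ones → 0
Block 6 (11001): 3 ones → 1
Block 7 (11101): 4 ones → 1
Block 8 (11111): 5 ones → 1
Block 9 (00010): 1 one → 0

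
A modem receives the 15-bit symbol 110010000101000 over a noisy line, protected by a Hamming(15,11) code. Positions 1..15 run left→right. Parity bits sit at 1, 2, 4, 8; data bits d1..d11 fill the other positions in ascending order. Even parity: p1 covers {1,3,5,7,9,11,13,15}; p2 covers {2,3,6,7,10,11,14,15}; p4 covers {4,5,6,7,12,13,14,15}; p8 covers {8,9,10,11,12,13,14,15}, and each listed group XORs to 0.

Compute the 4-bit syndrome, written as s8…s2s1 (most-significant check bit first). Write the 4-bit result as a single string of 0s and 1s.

s1 (pos 1,3,5,7,9,11,13,15): 1⊕0⊕1⊕0⊕0⊕0⊕0⊕0 = 0
s2 (pos 2,3,6,7,10,11,14,15): 1⊕0⊕0⊕0⊕1⊕0⊕0⊕0 = 0
s4 (pos 4,5,6,7,12,13,14,15): 0⊕1⊕0⊕0⊕1⊕0⊕0⊕0 = 0
s8 (pos 8,9,10,11,12,13,14,15): 0⊕0⊕1⊕0⊕1⊕0⊕0⊕0 = 0
Syndrome s8…s1 = 0000 → no error.

0000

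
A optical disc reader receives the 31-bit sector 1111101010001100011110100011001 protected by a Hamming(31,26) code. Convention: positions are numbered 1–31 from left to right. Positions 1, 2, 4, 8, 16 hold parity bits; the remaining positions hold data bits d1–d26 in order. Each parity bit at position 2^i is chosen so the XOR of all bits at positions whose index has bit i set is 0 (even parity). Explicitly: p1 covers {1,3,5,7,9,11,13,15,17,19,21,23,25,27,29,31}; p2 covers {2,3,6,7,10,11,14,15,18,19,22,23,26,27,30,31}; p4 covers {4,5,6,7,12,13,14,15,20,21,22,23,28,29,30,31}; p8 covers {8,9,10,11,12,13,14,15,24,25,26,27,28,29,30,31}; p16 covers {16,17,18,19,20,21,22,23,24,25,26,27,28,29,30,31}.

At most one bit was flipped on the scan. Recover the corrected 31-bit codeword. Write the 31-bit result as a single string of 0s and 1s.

s1 (pos 1,3,5,7,9,11,13,15,17,19,21,23,25,27,29,31): 1⊕1⊕1⊕1⊕1⊕0⊕1⊕0⊕0⊕1⊕1⊕1⊕0⊕1⊕0⊕1 = 1
s2 (pos 2,3,6,7,10,11,14,15,18,19,22,23,26,27,30,31): 1⊕1⊕0⊕1⊕0⊕0⊕1⊕0⊕1⊕1⊕0⊕1⊕0⊕1⊕0⊕1 = 1
s4 (pos 4,5,6,7,12,13,14,15,20,21,22,23,28,29,30,31): 1⊕1⊕0⊕1⊕0⊕1⊕1⊕0⊕1⊕1⊕0⊕1⊕1⊕0⊕0⊕1 = 0
s8 (pos 8,9,10,11,12,13,14,15,24,25,26,27,28,29,30,31): 0⊕1⊕0⊕0⊕0⊕1⊕1⊕0⊕0⊕0⊕0⊕1⊕1⊕0⊕0⊕1 = 0
s16 (pos 16,17,18,19,20,21,22,23,24,25,26,27,28,29,30,31): 0⊕0⊕1⊕1⊕1⊕1⊕0⊕1⊕0⊕0⊕0⊕1⊕1⊕0⊕0⊕1 = 0
Syndrome s16…s1 = 00011 → error at position 3.
Flip position 3: 1111101010001100011110100011001 → 1101101010001100011110100011001

1101101010001100011110100011001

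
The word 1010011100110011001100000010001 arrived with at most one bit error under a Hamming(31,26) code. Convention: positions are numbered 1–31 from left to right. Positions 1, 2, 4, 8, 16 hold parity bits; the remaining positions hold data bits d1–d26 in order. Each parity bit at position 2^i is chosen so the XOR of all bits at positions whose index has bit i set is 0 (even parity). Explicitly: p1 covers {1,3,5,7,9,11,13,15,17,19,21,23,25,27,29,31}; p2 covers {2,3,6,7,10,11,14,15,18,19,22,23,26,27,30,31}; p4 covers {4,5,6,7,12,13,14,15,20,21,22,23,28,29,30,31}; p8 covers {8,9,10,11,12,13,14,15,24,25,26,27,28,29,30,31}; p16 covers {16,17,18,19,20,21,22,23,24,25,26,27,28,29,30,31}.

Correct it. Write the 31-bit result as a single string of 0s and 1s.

s1 (pos 1,3,5,7,9,11,13,15,17,19,21,23,25,27,29,31): 1⊕1⊕0⊕1⊕0⊕1⊕0⊕1⊕0⊕1⊕0⊕0⊕0⊕1⊕0⊕1 = 0
s2 (pos 2,3,6,7,10,11,14,15,18,19,22,23,26,27,30,31): 0⊕1⊕1⊕1⊕0⊕1⊕0⊕1⊕0⊕1⊕0⊕0⊕0⊕1⊕0⊕1 = 0
s4 (pos 4,5,6,7,12,13,14,15,20,21,22,23,28,29,30,31): 0⊕0⊕1⊕1⊕1⊕0⊕0⊕1⊕1⊕0⊕0⊕0⊕0⊕0⊕0⊕1 = 0
s8 (pos 8,9,10,11,12,13,14,15,24,25,26,27,28,29,30,31): 1⊕0⊕0⊕1⊕1⊕0⊕0⊕1⊕0⊕0⊕0⊕1⊕0⊕0⊕0⊕1 = 0
s16 (pos 16,17,18,19,20,21,22,23,24,25,26,27,28,29,30,31): 1⊕0⊕0⊕1⊕1⊕0⊕0⊕0⊕0⊕0⊕0⊕1⊕0⊕0⊕0⊕1 = 1
Syndrome s16…s1 = 10000 → error at position 16.
Flip position 16: 1010011100110011001100000010001 → 1010011100110010001100000010001

1010011100110010001100000010001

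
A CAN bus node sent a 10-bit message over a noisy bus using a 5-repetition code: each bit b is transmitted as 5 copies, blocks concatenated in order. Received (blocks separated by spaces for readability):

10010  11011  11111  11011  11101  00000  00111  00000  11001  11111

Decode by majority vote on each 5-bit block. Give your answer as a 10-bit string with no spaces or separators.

Block 1 (10010): 2 ones → 0
Block 2 (11011): 4 ones → 1
Block 3 (11111): 5 ones → 1
Block 4 (11011): 4 ones → 1
Block 5 (11101): 4 ones → 1
Block 6 (00000): 0 ones → 0
Block 7 (00111): 3 ones → 1
Block 8 (00000): 0 ones → 0
Block 9 (11001): 3 ones → 1
Block 10 (11111): 5 ones → 1

0111101011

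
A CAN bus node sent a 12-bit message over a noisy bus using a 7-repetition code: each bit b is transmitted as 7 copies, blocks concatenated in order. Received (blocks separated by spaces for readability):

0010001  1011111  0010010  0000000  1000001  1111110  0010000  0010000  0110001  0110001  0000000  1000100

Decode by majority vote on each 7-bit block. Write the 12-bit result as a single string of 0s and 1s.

010001000000

Block 1 (0010001): 2 ones → 0
Block 2 (1011111): 6 ones → 1
Block 3 (0010010): 2 ones → 0
Block 4 (0000000): 0 ones → 0
Block 5 (1000001): 2 ones → 0
Block 6 (1111110): 6 ones → 1
Block 7 (0010000): 1 one → 0
Block 8 (0010000): 1 one → 0
Block 9 (0110001): 3 ones → 0
Block 10 (0110001): 3 ones → 0
Block 11 (0000000): 0 ones → 0
Block 12 (1000100): 2 ones → 0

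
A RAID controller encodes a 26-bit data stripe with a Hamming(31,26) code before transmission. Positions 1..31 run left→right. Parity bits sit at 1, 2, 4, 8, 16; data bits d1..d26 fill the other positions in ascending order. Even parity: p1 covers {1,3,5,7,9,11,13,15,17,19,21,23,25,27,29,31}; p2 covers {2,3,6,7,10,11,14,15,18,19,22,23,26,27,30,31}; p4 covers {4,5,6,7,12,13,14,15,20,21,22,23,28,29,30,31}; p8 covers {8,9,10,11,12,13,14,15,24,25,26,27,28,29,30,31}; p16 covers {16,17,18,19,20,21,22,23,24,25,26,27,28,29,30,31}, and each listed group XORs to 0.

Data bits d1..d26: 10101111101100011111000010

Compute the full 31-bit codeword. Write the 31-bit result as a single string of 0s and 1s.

1010010111111011100011111000010

Place data at non-parity positions: p1 p2 1 p4 0 1 0 p8 1 1 1 1 1 0 1 p16 1 0 0 0 1 1 1 1 1 0 0 0 0 1 0
p1 (pos 1,3,5,7,9,11,13,15,17,19,21,23,25,27,29,31): XOR of data positions = 1⊕0⊕0⊕1⊕1⊕1⊕1⊕1⊕0⊕1⊕1⊕1⊕0⊕0⊕0 = 1
p2 (pos 2,3,6,7,10,11,14,15,18,19,22,23,26,27,30,31): XOR of data positions = 1⊕1⊕0⊕1⊕1⊕0⊕1⊕0⊕0⊕1⊕1⊕0⊕0⊕1⊕0 = 0
p4 (pos 4,5,6,7,12,13,14,15,20,21,22,23,28,29,30,31): XOR of data positions = 0⊕1⊕0⊕1⊕1⊕0⊕1⊕0⊕1⊕1⊕1⊕0⊕0⊕1⊕0 = 0
p8 (pos 8,9,10,11,12,13,14,15,24,25,26,27,28,29,30,31): XOR of data positions = 1⊕1⊕1⊕1⊕1⊕0⊕1⊕1⊕1⊕0⊕0⊕0⊕0⊕1⊕0 = 1
p16 (pos 16,17,18,19,20,21,22,23,24,25,26,27,28,29,30,31): XOR of data positions = 1⊕0⊕0⊕0⊕1⊕1⊕1⊕1⊕1⊕0⊕0⊕0⊕0⊕1⊕0 = 1
Codeword: 1010010111111011100011111000010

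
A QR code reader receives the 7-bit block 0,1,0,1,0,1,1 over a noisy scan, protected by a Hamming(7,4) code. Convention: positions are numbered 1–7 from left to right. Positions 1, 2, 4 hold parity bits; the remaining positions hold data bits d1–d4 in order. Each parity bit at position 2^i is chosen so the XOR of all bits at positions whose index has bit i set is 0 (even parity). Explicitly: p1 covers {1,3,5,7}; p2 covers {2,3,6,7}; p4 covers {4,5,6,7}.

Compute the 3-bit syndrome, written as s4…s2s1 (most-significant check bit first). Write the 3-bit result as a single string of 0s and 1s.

111

s1 (pos 1,3,5,7): 0⊕0⊕0⊕1 = 1
s2 (pos 2,3,6,7): 1⊕0⊕1⊕1 = 1
s4 (pos 4,5,6,7): 1⊕0⊕1⊕1 = 1
Syndrome s4…s1 = 111 → error at position 7.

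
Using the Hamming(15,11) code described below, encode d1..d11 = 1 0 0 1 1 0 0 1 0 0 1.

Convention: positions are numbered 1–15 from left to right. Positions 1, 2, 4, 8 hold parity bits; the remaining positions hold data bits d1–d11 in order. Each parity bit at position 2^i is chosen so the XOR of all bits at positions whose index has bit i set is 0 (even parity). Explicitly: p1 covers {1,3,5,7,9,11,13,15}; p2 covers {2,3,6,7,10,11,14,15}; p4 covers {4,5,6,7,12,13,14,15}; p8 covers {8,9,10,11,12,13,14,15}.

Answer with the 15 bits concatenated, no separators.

011100111001001

Place data at non-parity positions: p1 p2 1 p4 0 0 1 p8 1 0 0 1 0 0 1
p1 (pos 1,3,5,7,9,11,13,15): XOR of data positions = 1⊕0⊕1⊕1⊕0⊕0⊕1 = 0
p2 (pos 2,3,6,7,10,11,14,15): XOR of data positions = 1⊕0⊕1⊕0⊕0⊕0⊕1 = 1
p4 (pos 4,5,6,7,12,13,14,15): XOR of data positions = 0⊕0⊕1⊕1⊕0⊕0⊕1 = 1
p8 (pos 8,9,10,11,12,13,14,15): XOR of data positions = 1⊕0⊕0⊕1⊕0⊕0⊕1 = 1
Codeword: 011100111001001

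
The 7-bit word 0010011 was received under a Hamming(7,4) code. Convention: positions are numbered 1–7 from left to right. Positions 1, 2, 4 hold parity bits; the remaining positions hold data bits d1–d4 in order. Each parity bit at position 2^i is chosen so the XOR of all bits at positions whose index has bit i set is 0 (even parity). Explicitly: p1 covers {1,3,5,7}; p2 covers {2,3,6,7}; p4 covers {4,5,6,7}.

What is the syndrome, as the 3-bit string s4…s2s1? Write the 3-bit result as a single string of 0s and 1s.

s1 (pos 1,3,5,7): 0⊕1⊕0⊕1 = 0
s2 (pos 2,3,6,7): 0⊕1⊕1⊕1 = 1
s4 (pos 4,5,6,7): 0⊕0⊕1⊕1 = 0
Syndrome s4…s1 = 010 → error at position 2.

010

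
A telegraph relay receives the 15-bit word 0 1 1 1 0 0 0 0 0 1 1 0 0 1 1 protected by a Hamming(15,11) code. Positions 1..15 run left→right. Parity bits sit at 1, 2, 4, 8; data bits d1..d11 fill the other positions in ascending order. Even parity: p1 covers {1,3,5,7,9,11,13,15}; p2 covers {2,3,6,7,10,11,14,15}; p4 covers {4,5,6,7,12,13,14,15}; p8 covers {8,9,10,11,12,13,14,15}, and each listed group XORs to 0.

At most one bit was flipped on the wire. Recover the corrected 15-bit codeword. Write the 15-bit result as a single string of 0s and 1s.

s1 (pos 1,3,5,7,9,11,13,15): 0⊕1⊕0⊕0⊕0⊕1⊕0⊕1 = 1
s2 (pos 2,3,6,7,10,11,14,15): 1⊕1⊕0⊕0⊕1⊕1⊕1⊕1 = 0
s4 (pos 4,5,6,7,12,13,14,15): 1⊕0⊕0⊕0⊕0⊕0⊕1⊕1 = 1
s8 (pos 8,9,10,11,12,13,14,15): 0⊕0⊕1⊕1⊕0⊕0⊕1⊕1 = 0
Syndrome s8…s1 = 0101 → error at position 5.
Flip position 5: 011100000110011 → 011110000110011

011110000110011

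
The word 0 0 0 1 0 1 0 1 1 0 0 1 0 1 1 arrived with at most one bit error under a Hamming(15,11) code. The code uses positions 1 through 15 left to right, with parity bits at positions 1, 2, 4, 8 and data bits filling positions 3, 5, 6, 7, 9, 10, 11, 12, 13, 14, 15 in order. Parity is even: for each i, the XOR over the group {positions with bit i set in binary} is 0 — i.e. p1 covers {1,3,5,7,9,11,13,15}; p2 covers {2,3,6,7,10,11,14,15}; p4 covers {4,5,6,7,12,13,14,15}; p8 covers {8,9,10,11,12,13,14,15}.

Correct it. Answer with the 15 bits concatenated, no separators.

000101011001001

s1 (pos 1,3,5,7,9,11,13,15): 0⊕0⊕0⊕0⊕1⊕0⊕0⊕1 = 0
s2 (pos 2,3,6,7,10,11,14,15): 0⊕0⊕1⊕0⊕0⊕0⊕1⊕1 = 1
s4 (pos 4,5,6,7,12,13,14,15): 1⊕0⊕1⊕0⊕1⊕0⊕1⊕1 = 1
s8 (pos 8,9,10,11,12,13,14,15): 1⊕1⊕0⊕0⊕1⊕0⊕1⊕1 = 1
Syndrome s8…s1 = 1110 → error at position 14.
Flip position 14: 000101011001011 → 000101011001001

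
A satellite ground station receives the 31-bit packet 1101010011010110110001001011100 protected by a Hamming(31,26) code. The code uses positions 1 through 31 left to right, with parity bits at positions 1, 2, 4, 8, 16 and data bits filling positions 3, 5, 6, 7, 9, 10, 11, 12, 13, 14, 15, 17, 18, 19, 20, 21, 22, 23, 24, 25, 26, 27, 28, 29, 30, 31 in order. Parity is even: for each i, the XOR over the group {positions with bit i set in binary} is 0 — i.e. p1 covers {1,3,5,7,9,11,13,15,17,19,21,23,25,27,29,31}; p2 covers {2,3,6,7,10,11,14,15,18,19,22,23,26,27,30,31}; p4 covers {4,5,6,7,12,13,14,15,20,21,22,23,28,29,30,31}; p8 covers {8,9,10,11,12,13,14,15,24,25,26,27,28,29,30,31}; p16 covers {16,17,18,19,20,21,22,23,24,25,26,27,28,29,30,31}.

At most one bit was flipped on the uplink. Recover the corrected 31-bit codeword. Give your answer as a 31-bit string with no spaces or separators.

1101010011010110110001000011100

s1 (pos 1,3,5,7,9,11,13,15,17,19,21,23,25,27,29,31): 1⊕0⊕0⊕0⊕1⊕0⊕0⊕1⊕1⊕0⊕0⊕0⊕1⊕1⊕1⊕0 = 1
s2 (pos 2,3,6,7,10,11,14,15,18,19,22,23,26,27,30,31): 1⊕0⊕1⊕0⊕1⊕0⊕1⊕1⊕1⊕0⊕1⊕0⊕0⊕1⊕0⊕0 = 0
s4 (pos 4,5,6,7,12,13,14,15,20,21,22,23,28,29,30,31): 1⊕0⊕1⊕0⊕1⊕0⊕1⊕1⊕0⊕0⊕1⊕0⊕1⊕1⊕0⊕0 = 0
s8 (pos 8,9,10,11,12,13,14,15,24,25,26,27,28,29,30,31): 0⊕1⊕1⊕0⊕1⊕0⊕1⊕1⊕0⊕1⊕0⊕1⊕1⊕1⊕0⊕0 = 1
s16 (pos 16,17,18,19,20,21,22,23,24,25,26,27,28,29,30,31): 0⊕1⊕1⊕0⊕0⊕0⊕1⊕0⊕0⊕1⊕0⊕1⊕1⊕1⊕0⊕0 = 1
Syndrome s16…s1 = 11001 → error at position 25.
Flip position 25: 1101010011010110110001001011100 → 1101010011010110110001000011100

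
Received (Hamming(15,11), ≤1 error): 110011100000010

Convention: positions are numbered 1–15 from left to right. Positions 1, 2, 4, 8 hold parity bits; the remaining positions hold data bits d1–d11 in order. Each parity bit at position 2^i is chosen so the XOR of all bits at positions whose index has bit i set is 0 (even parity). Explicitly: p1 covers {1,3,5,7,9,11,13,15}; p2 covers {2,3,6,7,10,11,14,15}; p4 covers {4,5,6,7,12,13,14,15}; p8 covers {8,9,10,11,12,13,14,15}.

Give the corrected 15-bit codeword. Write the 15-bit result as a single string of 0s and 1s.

110011101000010

s1 (pos 1,3,5,7,9,11,13,15): 1⊕0⊕1⊕1⊕0⊕0⊕0⊕0 = 1
s2 (pos 2,3,6,7,10,11,14,15): 1⊕0⊕1⊕1⊕0⊕0⊕1⊕0 = 0
s4 (pos 4,5,6,7,12,13,14,15): 0⊕1⊕1⊕1⊕0⊕0⊕1⊕0 = 0
s8 (pos 8,9,10,11,12,13,14,15): 0⊕0⊕0⊕0⊕0⊕0⊕1⊕0 = 1
Syndrome s8…s1 = 1001 → error at position 9.
Flip position 9: 110011100000010 → 110011101000010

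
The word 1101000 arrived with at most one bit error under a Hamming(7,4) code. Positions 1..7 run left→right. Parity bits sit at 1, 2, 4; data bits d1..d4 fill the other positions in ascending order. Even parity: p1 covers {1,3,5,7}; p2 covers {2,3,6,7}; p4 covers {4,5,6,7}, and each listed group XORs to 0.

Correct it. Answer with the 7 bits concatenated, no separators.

1101001

s1 (pos 1,3,5,7): 1⊕0⊕0⊕0 = 1
s2 (pos 2,3,6,7): 1⊕0⊕0⊕0 = 1
s4 (pos 4,5,6,7): 1⊕0⊕0⊕0 = 1
Syndrome s4…s1 = 111 → error at position 7.
Flip position 7: 1101000 → 1101001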